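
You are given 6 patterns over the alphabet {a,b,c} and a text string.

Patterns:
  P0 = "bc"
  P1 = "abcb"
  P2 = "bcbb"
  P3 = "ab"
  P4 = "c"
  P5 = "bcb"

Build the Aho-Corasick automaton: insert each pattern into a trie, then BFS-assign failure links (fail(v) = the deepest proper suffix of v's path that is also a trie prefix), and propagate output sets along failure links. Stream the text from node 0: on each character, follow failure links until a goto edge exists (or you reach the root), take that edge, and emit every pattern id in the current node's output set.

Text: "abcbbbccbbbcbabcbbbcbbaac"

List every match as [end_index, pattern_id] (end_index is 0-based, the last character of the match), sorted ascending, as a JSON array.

Build automaton:
Trie nodes:
  0='ε' goto a→3 b→1 c→9
  1='b' goto c→2
  2='bc' goto b→7  ←P0
  3='a' goto b→4
  4='ab' goto c→5  ←P3
  5='abc' goto b→6
  6='abcb' goto ·  ←P1
  7='bcb' goto b→8  ←P5
  8='bcbb' goto ·  ←P2
  9='c' goto ·  ←P4

BFS fail/out derivation:
  n1('b'): parent n0 fail=0; on 'b' 0 → fail=0;  out ∅∪∅=∅
  n3('a'): parent n0 fail=0; on 'a' 0 → fail=0;  out ∅∪∅=∅
  n9('c'): parent n0 fail=0; on 'c' 0 → fail=0;  out {4}∪∅={4}
  n2('bc'): parent n1 fail=0; on 'c' 0 → fail=9;  out {0}∪{4}={0,4}
  n4('ab'): parent n3 fail=0; on 'b' 0 → fail=1;  out {3}∪∅={3}
  n5('abc'): parent n4 fail=1; on 'c' 1 → fail=2;  out ∅∪{0,4}={0,4}
  n7('bcb'): parent n2 fail=9; on 'b' 9→0 → fail=1;  out {5}∪∅={5}
  n6('abcb'): parent n5 fail=2; on 'b' 2 → fail=7;  out {1}∪{5}={1,5}
  n8('bcbb'): parent n7 fail=1; on 'b' 1→0 → fail=1;  out {2}∪∅={2}

Scan:
[0] read 'a'  n0⇒n3
[1] read 'b'  n3⇒n4  emit P3@[0:1]
[2] read 'c'  n4⇒n5  emit P0@[1:2],P4@[2:2]
[3] read 'b'  n5⇒n6  emit P1@[0:3],P5@[1:3]
[4] read 'b'  n6⇒n8 (via fail)  emit P2@[1:4]
[5] read 'b'  n8⇒n1 (via fail)
[6] read 'c'  n1⇒n2  emit P0@[5:6],P4@[6:6]
[7] read 'c'  n2⇒n9 (via fail)  emit P4@[7:7]
[8] read 'b'  n9⇒n1 (via fail)
[9] read 'b'  n1⇒n1 (via fail)
[10] read 'b'  n1⇒n1 (via fail)
[11] read 'c'  n1⇒n2  emit P0@[10:11],P4@[11:11]
[12] read 'b'  n2⇒n7  emit P5@[10:12]
[13] read 'a'  n7⇒n3 (via fail)
[14] read 'b'  n3⇒n4  emit P3@[13:14]
[15] read 'c'  n4⇒n5  emit P0@[14:15],P4@[15:15]
[16] read 'b'  n5⇒n6  emit P1@[13:16],P5@[14:16]
[17] read 'b'  n6⇒n8 (via fail)  emit P2@[14:17]
[18] read 'b'  n8⇒n1 (via fail)
[19] read 'c'  n1⇒n2  emit P0@[18:19],P4@[19:19]
[20] read 'b'  n2⇒n7  emit P5@[18:20]
[21] read 'b'  n7⇒n8  emit P2@[18:21]
[22] read 'a'  n8⇒n3 (via fail)
[23] read 'a'  n3⇒n3 (via fail)
[24] read 'c'  n3⇒n9 (via fail)  emit P4@[24:24]

Result: [[1,3],[2,0],[2,4],[3,1],[3,5],[4,2],[6,0],[6,4],[7,4],[11,0],[11,4],[12,5],[14,3],[15,0],[15,4],[16,1],[16,5],[17,2],[19,0],[19,4],[20,5],[21,2],[24,4]]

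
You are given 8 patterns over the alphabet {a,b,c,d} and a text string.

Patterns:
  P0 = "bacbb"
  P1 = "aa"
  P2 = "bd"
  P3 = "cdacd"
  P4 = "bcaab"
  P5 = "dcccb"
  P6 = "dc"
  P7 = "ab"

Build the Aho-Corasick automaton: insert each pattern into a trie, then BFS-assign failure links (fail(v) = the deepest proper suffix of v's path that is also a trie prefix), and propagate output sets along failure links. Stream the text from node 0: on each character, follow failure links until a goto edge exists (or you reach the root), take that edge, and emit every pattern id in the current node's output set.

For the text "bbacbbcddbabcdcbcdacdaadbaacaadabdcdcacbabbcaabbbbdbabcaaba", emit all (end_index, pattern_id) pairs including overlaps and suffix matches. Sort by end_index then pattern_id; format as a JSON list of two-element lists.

Build automaton:
Trie (insert patterns):
  n0 'ε': a→6 b→1 c→9 d→18
  n1 'b': a→2 c→14 d→8
  n2 'ba': c→3
  n3 'bac': b→4
  n4 'bacb': b→5
  n5 'bacbb': ·  ←P0
  n6 'a': a→7 b→23
  n7 'aa': ·  ←P1
  n8 'bd': ·  ←P2
  n9 'c': d→10
  n10 'cd': a→11
  n11 'cda': c→12
  n12 'cdac': d→13
  n13 'cdacd': ·  ←P3
  n14 'bc': a→15
  n15 'bca': a→16
  n16 'bcaa': b→17
  n17 'bcaab': ·  ←P4
  n18 'd': c→19
  n19 'dc': c→20  ←P6
  n20 'dcc': c→21
  n21 'dccc': b→22
  n22 'dcccb': ·  ←P5
  n23 'ab': ·  ←P7

BFS fail/out derivation:
  n1('b'): parent n0 fail=0; on 'b' 0 → fail=0;  out ∅∪∅=∅
  n6('a'): parent n0 fail=0; on 'a' 0 → fail=0;  out ∅∪∅=∅
  n9('c'): parent n0 fail=0; on 'c' 0 → fail=0;  out ∅∪∅=∅
  n18('d'): parent n0 fail=0; on 'd' 0 → fail=0;  out ∅∪∅=∅
  n2('ba'): parent n1 fail=0; on 'a' 0 → fail=6;  out ∅∪∅=∅
  n7('aa'): parent n6 fail=0; on 'a' 0 → fail=6;  out {1}∪∅={1}
  n8('bd'): parent n1 fail=0; on 'd' 0 → fail=18;  out {2}∪∅={2}
  n10('cd'): parent n9 fail=0; on 'd' 0 → fail=18;  out ∅∪∅=∅
  n14('bc'): parent n1 fail=0; on 'c' 0 → fail=9;  out ∅∪∅=∅
  n19('dc'): parent n18 fail=0; on 'c' 0 → fail=9;  out {6}∪∅={6}
  n23('ab'): parent n6 fail=0; on 'b' 0 → fail=1;  out {7}∪∅={7}
  n3('bac'): parent n2 fail=6; on 'c' 6→0 → fail=9;  out ∅∪∅=∅
  n11('cda'): parent n10 fail=18; on 'a' 18→0 → fail=6;  out ∅∪∅=∅
  n15('bca'): parent n14 fail=9; on 'a' 9→0 → fail=6;  out ∅∪∅=∅
  n20('dcc'): parent n19 fail=9; on 'c' 9→0 → fail=9;  out ∅∪∅=∅
  n4('bacb'): parent n3 fail=9; on 'b' 9→0 → fail=1;  out ∅∪∅=∅
  n12('cdac'): parent n11 fail=6; on 'c' 6→0 → fail=9;  out ∅∪∅=∅
  n16('bcaa'): parent n15 fail=6; on 'a' 6 → fail=7;  out ∅∪{1}={1}
  n21('dccc'): parent n20 fail=9; on 'c' 9→0 → fail=9;  out ∅∪∅=∅
  n5('bacbb'): parent n4 fail=1; on 'b' 1→0 → fail=1;  out {0}∪∅={0}
  n13('cdacd'): parent n12 fail=9; on 'd' 9 → fail=10;  out {3}∪∅={3}
  n17('bcaab'): parent n16 fail=7; on 'b' 7→6 → fail=23;  out {4}∪{7}={4,7}
  n22('dcccb'): parent n21 fail=9; on 'b' 9→0 → fail=1;  out {5}∪∅={5}

Scan:
[0] read 'b'  n0⇒n1
[1] read 'b'  n1⇒n1 (via fail)
[2] read 'a'  n1⇒n2
[3] read 'c'  n2⇒n3
[4] read 'b'  n3⇒n4
[5] read 'b'  n4⇒n5  → match P0@[1:5]
[6] read 'c'  n5⇒n14 (via fail)
[7] read 'd'  n14⇒n10 (via fail)
[8] read 'd'  n10⇒n18 (via fail)
[9] read 'b'  n18⇒n1 (via fail)
[10] read 'a'  n1⇒n2
[11] read 'b'  n2⇒n23 (via fail)  → match P7@[10:11]
[12] read 'c'  n23⇒n14 (via fail)
[13] read 'd'  n14⇒n10 (via fail)
[14] read 'c'  n10⇒n19 (via fail)  → match P6@[13:14]
[15] read 'b'  n19⇒n1 (via fail)
[16] read 'c'  n1⇒n14
[17] read 'd'  n14⇒n10 (via fail)
[18] read 'a'  n10⇒n11
[19] read 'c'  n11⇒n12
[20] read 'd'  n12⇒n13  → match P3@[16:20]
[21] read 'a'  n13⇒n11 (via fail)
[22] read 'a'  n11⇒n7 (via fail)  → match P1@[21:22]
[23] read 'd'  n7⇒n18 (via fail)
[24] read 'b'  n18⇒n1 (via fail)
[25] read 'a'  n1⇒n2
[26] read 'a'  n2⇒n7 (via fail)  → match P1@[25:26]
[27] read 'c'  n7⇒n9 (via fail)
[28] read 'a'  n9⇒n6 (via fail)
[29] read 'a'  n6⇒n7  → match P1@[28:29]
[30] read 'd'  n7⇒n18 (via fail)
[31] read 'a'  n18⇒n6 (via fail)
[32] read 'b'  n6⇒n23  → match P7@[31:32]
[33] read 'd'  n23⇒n8 (via fail)  → match P2@[32:33]
[34] read 'c'  n8⇒n19 (via fail)  → match P6@[33:34]
[35] read 'd'  n19⇒n10 (via fail)
[36] read 'c'  n10⇒n19 (via fail)  → match P6@[35:36]
[37] read 'a'  n19⇒n6 (via fail)
[38] read 'c'  n6⇒n9 (via fail)
[39] read 'b'  n9⇒n1 (via fail)
[40] read 'a'  n1⇒n2
[41] read 'b'  n2⇒n23 (via fail)  → match P7@[40:41]
[42] read 'b'  n23⇒n1 (via fail)
[43] read 'c'  n1⇒n14
[44] read 'a'  n14⇒n15
[45] read 'a'  n15⇒n16  → match P1@[44:45]
[46] read 'b'  n16⇒n17  → match P4@[42:46],P7@[45:46]
[47] read 'b'  n17⇒n1 (via fail)
[48] read 'b'  n1⇒n1 (via fail)
[49] read 'b'  n1⇒n1 (via fail)
[50] read 'd'  n1⇒n8  → match P2@[49:50]
[51] read 'b'  n8⇒n1 (via fail)
[52] read 'a'  n1⇒n2
[53] read 'b'  n2⇒n23 (via fail)  → match P7@[52:53]
[54] read 'c'  n23⇒n14 (via fail)
[55] read 'a'  n14⇒n15
[56] read 'a'  n15⇒n16  → match P1@[55:56]
[57] read 'b'  n16⇒n17  → match P4@[53:57],P7@[56:57]
[58] read 'a'  n17⇒n2 (via fail)

Matches: [[5,0],[11,7],[14,6],[20,3],[22,1],[26,1],[29,1],[32,7],[33,2],[34,6],[36,6],[41,7],[45,1],[46,4],[46,7],[50,2],[53,7],[56,1],[57,4],[57,7]]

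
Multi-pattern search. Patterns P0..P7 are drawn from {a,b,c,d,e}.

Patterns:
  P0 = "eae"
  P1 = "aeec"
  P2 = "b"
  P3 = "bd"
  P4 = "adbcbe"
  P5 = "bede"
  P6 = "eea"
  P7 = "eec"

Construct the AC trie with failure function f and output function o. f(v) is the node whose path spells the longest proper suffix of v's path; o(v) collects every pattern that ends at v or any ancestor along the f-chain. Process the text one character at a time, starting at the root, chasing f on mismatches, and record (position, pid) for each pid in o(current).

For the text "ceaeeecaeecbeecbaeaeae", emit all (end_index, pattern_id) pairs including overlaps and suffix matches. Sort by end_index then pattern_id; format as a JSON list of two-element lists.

Construct AC machine:
Trie nodes:
  0='ε' goto a→4 b→8 e→1
  1='e' goto a→2 e→18
  2='ea' goto e→3
  3='eae' goto ·  [P0 ends]
  4='a' goto d→10 e→5
  5='ae' goto e→6
  6='aee' goto c→7
  7='aeec' goto ·  [P1 ends]
  8='b' goto d→9 e→15  [P2 ends]
  9='bd' goto ·  [P3 ends]
  10='ad' goto b→11
  11='adb' goto c→12
  12='adbc' goto b→13
  13='adbcb' goto e→14
  14='adbcbe' goto ·  [P4 ends]
  15='be' goto d→16
  16='bed' goto e→17
  17='bede' goto ·  [P5 ends]
  18='ee' goto a→19 c→20
  19='eea' goto ·  [P6 ends]
  20='eec' goto ·  [P7 ends]

Failure links (BFS by depth):
  fail(1) 'e': from fail(0)=0 chase 'e': 0 ⇒ 0;  out=∅∪out(0)=∅
  fail(4) 'a': from fail(0)=0 chase 'a': 0 ⇒ 0;  out=∅∪out(0)=∅
  fail(8) 'b': from fail(0)=0 chase 'b': 0 ⇒ 0;  out={2}∪out(0)={2}
  fail(2) 'ea': from fail(1)=0 chase 'a': 0 ⇒ 4;  out=∅∪out(4)=∅
  fail(5) 'ae': from fail(4)=0 chase 'e': 0 ⇒ 1;  out=∅∪out(1)=∅
  fail(9) 'bd': from fail(8)=0 chase 'd': 0 ⇒ 0;  out={3}∪out(0)={3}
  fail(10) 'ad': from fail(4)=0 chase 'd': 0 ⇒ 0;  out=∅∪out(0)=∅
  fail(15) 'be': from fail(8)=0 chase 'e': 0 ⇒ 1;  out=∅∪out(1)=∅
  fail(18) 'ee': from fail(1)=0 chase 'e': 0 ⇒ 1;  out=∅∪out(1)=∅
  fail(3) 'eae': from fail(2)=4 chase 'e': 4 ⇒ 5;  out={0}∪out(5)={0}
  fail(6) 'aee': from fail(5)=1 chase 'e': 1 ⇒ 18;  out=∅∪out(18)=∅
  fail(11) 'adb': from fail(10)=0 chase 'b': 0 ⇒ 8;  out=∅∪out(8)={2}
  fail(16) 'bed': from fail(15)=1 chase 'd': 1→0 ⇒ 0;  out=∅∪out(0)=∅
  fail(19) 'eea': from fail(18)=1 chase 'a': 1 ⇒ 2;  out={6}∪out(2)={6}
  fail(20) 'eec': from fail(18)=1 chase 'c': 1→0 ⇒ 0;  out={7}∪out(0)={7}
  fail(7) 'aeec': from fail(6)=18 chase 'c': 18 ⇒ 20;  out={1}∪out(20)={1,7}
  fail(12) 'adbc': from fail(11)=8 chase 'c': 8→0 ⇒ 0;  out=∅∪out(0)=∅
  fail(17) 'bede': from fail(16)=0 chase 'e': 0 ⇒ 1;  out={5}∪out(1)={5}
  fail(13) 'adbcb': from fail(12)=0 chase 'b': 0 ⇒ 8;  out=∅∪out(8)={2}
  fail(14) 'adbcbe': from fail(13)=8 chase 'e': 8 ⇒ 15;  out={4}∪out(15)={4}

Text stream:
pos 0 'c': at 0
pos 1 'e': at 1
pos 2 'a': at 2
pos 3 'e': at 3  → match P0@[1:3]
pos 4 'e': at 6 ·f
pos 5 'e': at 18 ·f
pos 6 'c': at 20  → match P7@[4:6]
pos 7 'a': at 4 ·f
pos 8 'e': at 5
pos 9 'e': at 6
pos 10 'c': at 7  → match P1@[7:10],P7@[8:10]
pos 11 'b': at 8 ·f  → match P2@[11:11]
pos 12 'e': at 15
pos 13 'e': at 18 ·f
pos 14 'c': at 20  → match P7@[12:14]
pos 15 'b': at 8 ·f  → match P2@[15:15]
pos 16 'a': at 4 ·f
pos 17 'e': at 5
pos 18 'a': at 2 ·f
pos 19 'e': at 3  → match P0@[17:19]
pos 20 'a': at 2 ·f
pos 21 'e': at 3  → match P0@[19:21]

Result: [[3,0],[6,7],[10,1],[10,7],[11,2],[14,7],[15,2],[19,0],[21,0]]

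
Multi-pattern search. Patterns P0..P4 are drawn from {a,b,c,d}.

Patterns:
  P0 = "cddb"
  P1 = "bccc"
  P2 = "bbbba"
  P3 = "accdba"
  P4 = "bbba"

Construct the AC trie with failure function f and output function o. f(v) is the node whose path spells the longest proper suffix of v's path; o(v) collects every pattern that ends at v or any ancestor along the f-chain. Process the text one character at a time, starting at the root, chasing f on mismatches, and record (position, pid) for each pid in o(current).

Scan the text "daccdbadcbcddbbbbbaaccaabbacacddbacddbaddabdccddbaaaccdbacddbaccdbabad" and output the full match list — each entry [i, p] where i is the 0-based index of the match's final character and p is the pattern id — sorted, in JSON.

Build:
Trie nodes:
  0='ε' goto a→13 b→5 c→1
  1='c' goto d→2
  2='cd' goto d→3
  3='cdd' goto b→4
  4='cddb' goto ·  ←P0
  5='b' goto b→9 c→6
  6='bc' goto c→7
  7='bcc' goto c→8
  8='bccc' goto ·  ←P1
  9='bb' goto b→10
  10='bbb' goto a→19 b→11
  11='bbbb' goto a→12
  12='bbbba' goto ·  ←P2
  13='a' goto c→14
  14='ac' goto c→15
  15='acc' goto d→16
  16='accd' goto b→17
  17='accdb' goto a→18
  18='accdba' goto ·  ←P3
  19='bbba' goto ·  ←P4

BFS fail/out derivation:
  fail(1) 'c': from fail(0)=0 chase 'c': 0 ⇒ 0;  out=∅∪out(0)=∅
  fail(5) 'b': from fail(0)=0 chase 'b': 0 ⇒ 0;  out=∅∪out(0)=∅
  fail(13) 'a': from fail(0)=0 chase 'a': 0 ⇒ 0;  out=∅∪out(0)=∅
  fail(2) 'cd': from fail(1)=0 chase 'd': 0 ⇒ 0;  out=∅∪out(0)=∅
  fail(6) 'bc': from fail(5)=0 chase 'c': 0 ⇒ 1;  out=∅∪out(1)=∅
  fail(9) 'bb': from fail(5)=0 chase 'b': 0 ⇒ 5;  out=∅∪out(5)=∅
  fail(14) 'ac': from fail(13)=0 chase 'c': 0 ⇒ 1;  out=∅∪out(1)=∅
  fail(3) 'cdd': from fail(2)=0 chase 'd': 0 ⇒ 0;  out=∅∪out(0)=∅
  fail(7) 'bcc': from fail(6)=1 chase 'c': 1→0 ⇒ 1;  out=∅∪out(1)=∅
  fail(10) 'bbb': from fail(9)=5 chase 'b': 5 ⇒ 9;  out=∅∪out(9)=∅
  fail(15) 'acc': from fail(14)=1 chase 'c': 1→0 ⇒ 1;  out=∅∪out(1)=∅
  fail(4) 'cddb': from fail(3)=0 chase 'b': 0 ⇒ 5;  out={0}∪out(5)={0}
  fail(8) 'bccc': from fail(7)=1 chase 'c': 1→0 ⇒ 1;  out={1}∪out(1)={1}
  fail(11) 'bbbb': from fail(10)=9 chase 'b': 9 ⇒ 10;  out=∅∪out(10)=∅
  fail(16) 'accd': from fail(15)=1 chase 'd': 1 ⇒ 2;  out=∅∪out(2)=∅
  fail(19) 'bbba': from fail(10)=9 chase 'a': 9→5→0 ⇒ 13;  out={4}∪out(13)={4}
  fail(12) 'bbbba': from fail(11)=10 chase 'a': 10 ⇒ 19;  out={2}∪out(19)={2,4}
  fail(17) 'accdb': from fail(16)=2 chase 'b': 2→0 ⇒ 5;  out=∅∪out(5)=∅
  fail(18) 'accdba': from fail(17)=5 chase 'a': 5→0 ⇒ 13;  out={3}∪out(13)={3}

Text stream:
i=0 'd': node 0→0
i=1 'a': node 0→13
i=2 'c': node 13→14
i=3 'c': node 14→15
i=4 'd': node 15→16
i=5 'b': node 16→17
i=6 'a': node 17→18  ** P3@[1:6]
i=7 'd': node 18→0 (via fail)
i=8 'c': node 0→1
i=9 'b': node 1→5 (via fail)
i=10 'c': node 5→6
i=11 'd': node 6→2 (via fail)
i=12 'd': node 2→3
i=13 'b': node 3→4  ** P0@[10:13]
i=14 'b': node 4→9 (via fail)
i=15 'b': node 9→10
i=16 'b': node 10→11
i=17 'b': node 11→11 (via fail)
i=18 'a': node 11→12  ** P2@[14:18],P4@[15:18]
i=19 'a': node 12→13 (via fail)
i=20 'c': node 13→14
i=21 'c': node 14→15
i=22 'a': node 15→13 (via fail)
i=23 'a': node 13→13 (via fail)
i=24 'b': node 13→5 (via fail)
i=25 'b': node 5→9
i=26 'a': node 9→13 (via fail)
i=27 'c': node 13→14
i=28 'a': node 14→13 (via fail)
i=29 'c': node 13→14
i=30 'd': node 14→2 (via fail)
i=31 'd': node 2→3
i=32 'b': node 3→4  ** P0@[29:32]
i=33 'a': node 4→13 (via fail)
i=34 'c': node 13→14
i=35 'd': node 14→2 (via fail)
i=36 'd': node 2→3
i=37 'b': node 3→4  ** P0@[34:37]
i=38 'a': node 4→13 (via fail)
i=39 'd': node 13→0 (via fail)
i=40 'd': node 0→0
i=41 'a': node 0→13
i=42 'b': node 13→5 (via fail)
i=43 'd': node 5→0 (via fail)
i=44 'c': node 0→1
i=45 'c': node 1→1 (via fail)
i=46 'd': node 1→2
i=47 'd': node 2→3
i=48 'b': node 3→4  ** P0@[45:48]
i=49 'a': node 4→13 (via fail)
i=50 'a': node 13→13 (via fail)
i=51 'a': node 13→13 (via fail)
i=52 'c': node 13→14
i=53 'c': node 14→15
i=54 'd': node 15→16
i=55 'b': node 16→17
i=56 'a': node 17→18  ** P3@[51:56]
i=57 'c': node 18→14 (via fail)
i=58 'd': node 14→2 (via fail)
i=59 'd': node 2→3
i=60 'b': node 3→4  ** P0@[57:60]
i=61 'a': node 4→13 (via fail)
i=62 'c': node 13→14
i=63 'c': node 14→15
i=64 'd': node 15→16
i=65 'b': node 16→17
i=66 'a': node 17→18  ** P3@[61:66]
i=67 'b': node 18→5 (via fail)
i=68 'a': node 5→13 (via fail)
i=69 'd': node 13→0 (via fail)

Matches: [[6,3],[13,0],[18,2],[18,4],[32,0],[37,0],[48,0],[56,3],[60,0],[66,3]]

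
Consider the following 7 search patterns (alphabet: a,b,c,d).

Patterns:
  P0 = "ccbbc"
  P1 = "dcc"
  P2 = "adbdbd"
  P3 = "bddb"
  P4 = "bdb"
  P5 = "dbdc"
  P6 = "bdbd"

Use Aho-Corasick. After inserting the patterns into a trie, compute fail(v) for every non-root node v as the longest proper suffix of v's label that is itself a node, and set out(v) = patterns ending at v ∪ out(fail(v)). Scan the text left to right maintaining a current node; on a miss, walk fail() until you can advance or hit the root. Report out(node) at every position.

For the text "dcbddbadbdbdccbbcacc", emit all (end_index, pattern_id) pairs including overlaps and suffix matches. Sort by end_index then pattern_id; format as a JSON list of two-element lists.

Construct AC machine:
Trie nodes:
  n0 'ε': a→9 b→15 c→1 d→6
  n1 'c': c→2
  n2 'cc': b→3
  n3 'ccb': b→4
  n4 'ccbb': c→5
  n5 'ccbbc': ·  [P0 ends]
  n6 'd': b→20 c→7
  n7 'dc': c→8
  n8 'dcc': ·  [P1 ends]
  n9 'a': d→10
  n10 'ad': b→11
  n11 'adb': d→12
  n12 'adbd': b→13
  n13 'adbdb': d→14
  n14 'adbdbd': ·  [P2 ends]
  n15 'b': d→16
  n16 'bd': b→19 d→17
  n17 'bdd': b→18
  n18 'bddb': ·  [P3 ends]
  n19 'bdb': d→23  [P4 ends]
  n20 'db': d→21
  n21 'dbd': c→22
  n22 'dbdc': ·  [P5 ends]
  n23 'bdbd': ·  [P6 ends]

BFS fail/out derivation:
  n1('c'): parent n0 fail=0; on 'c' 0 → fail=0;  out ∅∪∅=∅
  n6('d'): parent n0 fail=0; on 'd' 0 → fail=0;  out ∅∪∅=∅
  n9('a'): parent n0 fail=0; on 'a' 0 → fail=0;  out ∅∪∅=∅
  n15('b'): parent n0 fail=0; on 'b' 0 → fail=0;  out ∅∪∅=∅
  n2('cc'): parent n1 fail=0; on 'c' 0 → fail=1;  out ∅∪∅=∅
  n7('dc'): parent n6 fail=0; on 'c' 0 → fail=1;  out ∅∪∅=∅
  n10('ad'): parent n9 fail=0; on 'd' 0 → fail=6;  out ∅∪∅=∅
  n16('bd'): parent n15 fail=0; on 'd' 0 → fail=6;  out ∅∪∅=∅
  n20('db'): parent n6 fail=0; on 'b' 0 → fail=15;  out ∅∪∅=∅
  n3('ccb'): parent n2 fail=1; on 'b' 1→0 → fail=15;  out ∅∪∅=∅
  n8('dcc'): parent n7 fail=1; on 'c' 1 → fail=2;  out {1}∪∅={1}
  n11('adb'): parent n10 fail=6; on 'b' 6 → fail=20;  out ∅∪∅=∅
  n17('bdd'): parent n16 fail=6; on 'd' 6→0 → fail=6;  out ∅∪∅=∅
  n19('bdb'): parent n16 fail=6; on 'b' 6 → fail=20;  out {4}∪∅={4}
  n21('dbd'): parent n20 fail=15; on 'd' 15 → fail=16;  out ∅∪∅=∅
  n4('ccbb'): parent n3 fail=15; on 'b' 15→0 → fail=15;  out ∅∪∅=∅
  n12('adbd'): parent n11 fail=20; on 'd' 20 → fail=21;  out ∅∪∅=∅
  n18('bddb'): parent n17 fail=6; on 'b' 6 → fail=20;  out {3}∪∅={3}
  n22('dbdc'): parent n21 fail=16; on 'c' 16→6 → fail=7;  out {5}∪∅={5}
  n23('bdbd'): parent n19 fail=20; on 'd' 20 → fail=21;  out {6}∪∅={6}
  n5('ccbbc'): parent n4 fail=15; on 'c' 15→0 → fail=1;  out {0}∪∅={0}
  n13('adbdb'): parent n12 fail=21; on 'b' 21→16 → fail=19;  out ∅∪{4}={4}
  n14('adbdbd'): parent n13 fail=19; on 'd' 19 → fail=23;  out {2}∪{6}={2,6}

Scan:
i=0 'd': node 0→6
i=1 'c': node 6→7
i=2 'b': node 7→15 (fail-walked)
i=3 'd': node 15→16
i=4 'd': node 16→17
i=5 'b': node 17→18  ** P3@[2:5]
i=6 'a': node 18→9 (fail-walked)
i=7 'd': node 9→10
i=8 'b': node 10→11
i=9 'd': node 11→12
i=10 'b': node 12→13  ** P4@[8:10]
i=11 'd': node 13→14  ** P2@[6:11],P6@[8:11]
i=12 'c': node 14→22 (fail-walked)  ** P5@[9:12]
i=13 'c': node 22→8 (fail-walked)  ** P1@[11:13]
i=14 'b': node 8→3 (fail-walked)
i=15 'b': node 3→4
i=16 'c': node 4→5  ** P0@[12:16]
i=17 'a': node 5→9 (fail-walked)
i=18 'c': node 9→1 (fail-walked)
i=19 'c': node 1→2

Matches: [[5,3],[10,4],[11,2],[11,6],[12,5],[13,1],[16,0]]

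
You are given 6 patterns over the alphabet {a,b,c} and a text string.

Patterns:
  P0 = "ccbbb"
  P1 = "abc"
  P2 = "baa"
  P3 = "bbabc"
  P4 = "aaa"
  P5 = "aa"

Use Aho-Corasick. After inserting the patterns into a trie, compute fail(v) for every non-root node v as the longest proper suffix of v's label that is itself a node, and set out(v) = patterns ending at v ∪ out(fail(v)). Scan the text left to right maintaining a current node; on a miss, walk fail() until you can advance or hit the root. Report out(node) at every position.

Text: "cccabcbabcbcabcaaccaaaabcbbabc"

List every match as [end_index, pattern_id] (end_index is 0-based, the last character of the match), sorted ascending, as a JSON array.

Build:
Trie (insert patterns):
  0='ε' goto a→6 b→9 c→1
  1='c' goto c→2
  2='cc' goto b→3
  3='ccb' goto b→4
  4='ccbb' goto b→5
  5='ccbbb' goto ·  [P0 ends]
  6='a' goto a→16 b→7
  7='ab' goto c→8
  8='abc' goto ·  [P1 ends]
  9='b' goto a→10 b→12
  10='ba' goto a→11
  11='baa' goto ·  [P2 ends]
  12='bb' goto a→13
  13='bba' goto b→14
  14='bbab' goto c→15
  15='bbabc' goto ·  [P3 ends]
  16='aa' goto a→17  [P5 ends]
  17='aaa' goto ·  [P4 ends]

Failure links (BFS by depth):
  n1('c'): parent n0 fail=0; on 'c' 0 → fail=0;  out ∅∪∅=∅
  n6('a'): parent n0 fail=0; on 'a' 0 → fail=0;  out ∅∪∅=∅
  n9('b'): parent n0 fail=0; on 'b' 0 → fail=0;  out ∅∪∅=∅
  n2('cc'): parent n1 fail=0; on 'c' 0 → fail=1;  out ∅∪∅=∅
  n7('ab'): parent n6 fail=0; on 'b' 0 → fail=9;  out ∅∪∅=∅
  n10('ba'): parent n9 fail=0; on 'a' 0 → fail=6;  out ∅∪∅=∅
  n12('bb'): parent n9 fail=0; on 'b' 0 → fail=9;  out ∅∪∅=∅
  n16('aa'): parent n6 fail=0; on 'a' 0 → fail=6;  out {5}∪∅={5}
  n3('ccb'): parent n2 fail=1; on 'b' 1→0 → fail=9;  out ∅∪∅=∅
  n8('abc'): parent n7 fail=9; on 'c' 9→0 → fail=1;  out {1}∪∅={1}
  n11('baa'): parent n10 fail=6; on 'a' 6 → fail=16;  out {2}∪{5}={2,5}
  n13('bba'): parent n12 fail=9; on 'a' 9 → fail=10;  out ∅∪∅=∅
  n17('aaa'): parent n16 fail=6; on 'a' 6 → fail=16;  out {4}∪{5}={4,5}
  n4('ccbb'): parent n3 fail=9; on 'b' 9 → fail=12;  out ∅∪∅=∅
  n14('bbab'): parent n13 fail=10; on 'b' 10→6 → fail=7;  out ∅∪∅=∅
  n5('ccbbb'): parent n4 fail=12; on 'b' 12→9 → fail=12;  out {0}∪∅={0}
  n15('bbabc'): parent n14 fail=7; on 'c' 7 → fail=8;  out {3}∪{1}={1,3}

Run:
[0] read 'c'  n0⇒n1
[1] read 'c'  n1⇒n2
[2] read 'c'  n2⇒n2 (fail-walked)
[3] read 'a'  n2⇒n6 (fail-walked)
[4] read 'b'  n6⇒n7
[5] read 'c'  n7⇒n8  → match P1@[3:5]
[6] read 'b'  n8⇒n9 (fail-walked)
[7] read 'a'  n9⇒n10
[8] read 'b'  n10⇒n7 (fail-walked)
[9] read 'c'  n7⇒n8  → match P1@[7:9]
[10] read 'b'  n8⇒n9 (fail-walked)
[11] read 'c'  n9⇒n1 (fail-walked)
[12] read 'a'  n1⇒n6 (fail-walked)
[13] read 'b'  n6⇒n7
[14] read 'c'  n7⇒n8  → match P1@[12:14]
[15] read 'a'  n8⇒n6 (fail-walked)
[16] read 'a'  n6⇒n16  → match P5@[15:16]
[17] read 'c'  n16⇒n1 (fail-walked)
[18] read 'c'  n1⇒n2
[19] read 'a'  n2⇒n6 (fail-walked)
[20] read 'a'  n6⇒n16  → match P5@[19:20]
[21] read 'a'  n16⇒n17  → match P4@[19:21],P5@[20:21]
[22] read 'a'  n17⇒n17 (fail-walked)  → match P4@[20:22],P5@[21:22]
[23] read 'b'  n17⇒n7 (fail-walked)
[24] read 'c'  n7⇒n8  → match P1@[22:24]
[25] read 'b'  n8⇒n9 (fail-walked)
[26] read 'b'  n9⇒n12
[27] read 'a'  n12⇒n13
[28] read 'b'  n13⇒n14
[29] read 'c'  n14⇒n15  → match P1@[27:29],P3@[25:29]

Result: [[5,1],[9,1],[14,1],[16,5],[20,5],[21,4],[21,5],[22,4],[22,5],[24,1],[29,1],[29,3]]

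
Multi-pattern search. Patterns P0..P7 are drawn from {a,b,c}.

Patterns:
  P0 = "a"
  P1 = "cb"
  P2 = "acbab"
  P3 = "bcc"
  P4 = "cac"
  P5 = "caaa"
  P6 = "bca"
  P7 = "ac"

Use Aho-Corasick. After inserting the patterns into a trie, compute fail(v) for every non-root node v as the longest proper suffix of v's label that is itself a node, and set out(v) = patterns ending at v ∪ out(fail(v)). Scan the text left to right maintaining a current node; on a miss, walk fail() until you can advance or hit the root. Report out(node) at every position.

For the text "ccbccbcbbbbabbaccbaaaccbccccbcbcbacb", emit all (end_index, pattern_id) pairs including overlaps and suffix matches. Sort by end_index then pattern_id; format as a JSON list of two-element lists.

Construct AC machine:
Trie (insert patterns):
  n0 'ε': a→1 b→8 c→2
  n1 'a': c→4  ←P0
  n2 'c': a→11 b→3
  n3 'cb': ·  ←P1
  n4 'ac': b→5  ←P7
  n5 'acb': a→6
  n6 'acba': b→7
  n7 'acbab': ·  ←P2
  n8 'b': c→9
  n9 'bc': a→15 c→10
  n10 'bcc': ·  ←P3
  n11 'ca': a→13 c→12
  n12 'cac': ·  ←P4
  n13 'caa': a→14
  n14 'caaa': ·  ←P5
  n15 'bca': ·  ←P6

Failure links (BFS by depth):
  fail(1) 'a': from fail(0)=0 chase 'a': 0 ⇒ 0;  out={0}∪out(0)={0}
  fail(2) 'c': from fail(0)=0 chase 'c': 0 ⇒ 0;  out=∅∪out(0)=∅
  fail(8) 'b': from fail(0)=0 chase 'b': 0 ⇒ 0;  out=∅∪out(0)=∅
  fail(3) 'cb': from fail(2)=0 chase 'b': 0 ⇒ 8;  out={1}∪out(8)={1}
  fail(4) 'ac': from fail(1)=0 chase 'c': 0 ⇒ 2;  out={7}∪out(2)={7}
  fail(9) 'bc': from fail(8)=0 chase 'c': 0 ⇒ 2;  out=∅∪out(2)=∅
  fail(11) 'ca': from fail(2)=0 chase 'a': 0 ⇒ 1;  out=∅∪out(1)={0}
  fail(5) 'acb': from fail(4)=2 chase 'b': 2 ⇒ 3;  out=∅∪out(3)={1}
  fail(10) 'bcc': from fail(9)=2 chase 'c': 2→0 ⇒ 2;  out={3}∪out(2)={3}
  fail(12) 'cac': from fail(11)=1 chase 'c': 1 ⇒ 4;  out={4}∪out(4)={4,7}
  fail(13) 'caa': from fail(11)=1 chase 'a': 1→0 ⇒ 1;  out=∅∪out(1)={0}
  fail(15) 'bca': from fail(9)=2 chase 'a': 2 ⇒ 11;  out={6}∪out(11)={0,6}
  fail(6) 'acba': from fail(5)=3 chase 'a': 3→8→0 ⇒ 1;  out=∅∪out(1)={0}
  fail(14) 'caaa': from fail(13)=1 chase 'a': 1→0 ⇒ 1;  out={5}∪out(1)={0,5}
  fail(7) 'acbab': from fail(6)=1 chase 'b': 1→0 ⇒ 8;  out={2}∪out(8)={2}

Text stream:
i=0 'c': node 0→2
i=1 'c': node 2→2 ·f
i=2 'b': node 2→3  emit P1@[1:2]
i=3 'c': node 3→9 ·f
i=4 'c': node 9→10  emit P3@[2:4]
i=5 'b': node 10→3 ·f  emit P1@[4:5]
i=6 'c': node 3→9 ·f
i=7 'b': node 9→3 ·f  emit P1@[6:7]
i=8 'b': node 3→8 ·f
i=9 'b': node 8→8 ·f
i=10 'b': node 8→8 ·f
i=11 'a': node 8→1 ·f  emit P0@[11:11]
i=12 'b': node 1→8 ·f
i=13 'b': node 8→8 ·f
i=14 'a': node 8→1 ·f  emit P0@[14:14]
i=15 'c': node 1→4  emit P7@[14:15]
i=16 'c': node 4→2 ·f
i=17 'b': node 2→3  emit P1@[16:17]
i=18 'a': node 3→1 ·f  emit P0@[18:18]
i=19 'a': node 1→1 ·f  emit P0@[19:19]
i=20 'a': node 1→1 ·f  emit P0@[20:20]
i=21 'c': node 1→4  emit P7@[20:21]
i=22 'c': node 4→2 ·f
i=23 'b': node 2→3  emit P1@[22:23]
i=24 'c': node 3→9 ·f
i=25 'c': node 9→10  emit P3@[23:25]
i=26 'c': node 10→2 ·f
i=27 'c': node 2→2 ·f
i=28 'b': node 2→3  emit P1@[27:28]
i=29 'c': node 3→9 ·f
i=30 'b': node 9→3 ·f  emit P1@[29:30]
i=31 'c': node 3→9 ·f
i=32 'b': node 9→3 ·f  emit P1@[31:32]
i=33 'a': node 3→1 ·f  emit P0@[33:33]
i=34 'c': node 1→4  emit P7@[33:34]
i=35 'b': node 4→5  emit P1@[34:35]

Result: [[2,1],[4,3],[5,1],[7,1],[11,0],[14,0],[15,7],[17,1],[18,0],[19,0],[20,0],[21,7],[23,1],[25,3],[28,1],[30,1],[32,1],[33,0],[34,7],[35,1]]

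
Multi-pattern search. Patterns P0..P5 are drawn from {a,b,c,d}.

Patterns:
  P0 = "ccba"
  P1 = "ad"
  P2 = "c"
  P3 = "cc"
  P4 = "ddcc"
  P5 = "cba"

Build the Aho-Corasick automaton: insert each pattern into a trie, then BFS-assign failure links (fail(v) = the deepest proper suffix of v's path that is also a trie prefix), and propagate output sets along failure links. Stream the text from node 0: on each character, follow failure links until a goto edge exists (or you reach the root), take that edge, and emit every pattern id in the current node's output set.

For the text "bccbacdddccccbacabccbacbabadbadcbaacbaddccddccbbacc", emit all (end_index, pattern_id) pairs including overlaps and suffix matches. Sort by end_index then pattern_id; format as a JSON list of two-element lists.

Construct AC machine:
Trie nodes:
  0='ε' goto a→5 c→1 d→7
  1='c' goto b→11 c→2  ←P2
  2='cc' goto b→3  ←P3
  3='ccb' goto a→4
  4='ccba' goto ·  ←P0
  5='a' goto d→6
  6='ad' goto ·  ←P1
  7='d' goto d→8
  8='dd' goto c→9
  9='ddc' goto c→10
  10='ddcc' goto ·  ←P4
  11='cb' goto a→12
  12='cba' goto ·  ←P5

Failure links (BFS by depth):
  fail(1) 'c': from fail(0)=0 chase 'c': 0 ⇒ 0;  out={2}∪out(0)={2}
  fail(5) 'a': from fail(0)=0 chase 'a': 0 ⇒ 0;  out=∅∪out(0)=∅
  fail(7) 'd': from fail(0)=0 chase 'd': 0 ⇒ 0;  out=∅∪out(0)=∅
  fail(2) 'cc': from fail(1)=0 chase 'c': 0 ⇒ 1;  out={3}∪out(1)={2,3}
  fail(6) 'ad': from fail(5)=0 chase 'd': 0 ⇒ 7;  out={1}∪out(7)={1}
  fail(8) 'dd': from fail(7)=0 chase 'd': 0 ⇒ 7;  out=∅∪out(7)=∅
  fail(11) 'cb': from fail(1)=0 chase 'b': 0 ⇒ 0;  out=∅∪out(0)=∅
  fail(3) 'ccb': from fail(2)=1 chase 'b': 1 ⇒ 11;  out=∅∪out(11)=∅
  fail(9) 'ddc': from fail(8)=7 chase 'c': 7→0 ⇒ 1;  out=∅∪out(1)={2}
  fail(12) 'cba': from fail(11)=0 chase 'a': 0 ⇒ 5;  out={5}∪out(5)={5}
  fail(4) 'ccba': from fail(3)=11 chase 'a': 11 ⇒ 12;  out={0}∪out(12)={0,5}
  fail(10) 'ddcc': from fail(9)=1 chase 'c': 1 ⇒ 2;  out={4}∪out(2)={2,3,4}

Text stream:
pos 0 'b': at 0
pos 1 'c': at 1  emit P2@[1:1]
pos 2 'c': at 2  emit P2@[2:2],P3@[1:2]
pos 3 'b': at 3
pos 4 'a': at 4  emit P0@[1:4],P5@[2:4]
pos 5 'c': at 1 (via fail)  emit P2@[5:5]
pos 6 'd': at 7 (via fail)
pos 7 'd': at 8
pos 8 'd': at 8 (via fail)
pos 9 'c': at 9  emit P2@[9:9]
pos 10 'c': at 10  emit P2@[10:10],P3@[9:10],P4@[7:10]
pos 11 'c': at 2 (via fail)  emit P2@[11:11],P3@[10:11]
pos 12 'c': at 2 (via fail)  emit P2@[12:12],P3@[11:12]
pos 13 'b': at 3
pos 14 'a': at 4  emit P0@[11:14],P5@[12:14]
pos 15 'c': at 1 (via fail)  emit P2@[15:15]
pos 16 'a': at 5 (via fail)
pos 17 'b': at 0 (via fail)
pos 18 'c': at 1  emit P2@[18:18]
pos 19 'c': at 2  emit P2@[19:19],P3@[18:19]
pos 20 'b': at 3
pos 21 'a': at 4  emit P0@[18:21],P5@[19:21]
pos 22 'c': at 1 (via fail)  emit P2@[22:22]
pos 23 'b': at 11
pos 24 'a': at 12  emit P5@[22:24]
pos 25 'b': at 0 (via fail)
pos 26 'a': at 5
pos 27 'd': at 6  emit P1@[26:27]
pos 28 'b': at 0 (via fail)
pos 29 'a': at 5
pos 30 'd': at 6  emit P1@[29:30]
pos 31 'c': at 1 (via fail)  emit P2@[31:31]
pos 32 'b': at 11
pos 33 'a': at 12  emit P5@[31:33]
pos 34 'a': at 5 (via fail)
pos 35 'c': at 1 (via fail)  emit P2@[35:35]
pos 36 'b': at 11
pos 37 'a': at 12  emit P5@[35:37]
pos 38 'd': at 6 (via fail)  emit P1@[37:38]
pos 39 'd': at 8 (via fail)
pos 40 'c': at 9  emit P2@[40:40]
pos 41 'c': at 10  emit P2@[41:41],P3@[40:41],P4@[38:41]
pos 42 'd': at 7 (via fail)
pos 43 'd': at 8
pos 44 'c': at 9  emit P2@[44:44]
pos 45 'c': at 10  emit P2@[45:45],P3@[44:45],P4@[42:45]
pos 46 'b': at 3 (via fail)
pos 47 'b': at 0 (via fail)
pos 48 'a': at 5
pos 49 'c': at 1 (via fail)  emit P2@[49:49]
pos 50 'c': at 2  emit P2@[50:50],P3@[49:50]

Result: [[1,2],[2,2],[2,3],[4,0],[4,5],[5,2],[9,2],[10,2],[10,3],[10,4],[11,2],[11,3],[12,2],[12,3],[14,0],[14,5],[15,2],[18,2],[19,2],[19,3],[21,0],[21,5],[22,2],[24,5],[27,1],[30,1],[31,2],[33,5],[35,2],[37,5],[38,1],[40,2],[41,2],[41,3],[41,4],[44,2],[45,2],[45,3],[45,4],[49,2],[50,2],[50,3]]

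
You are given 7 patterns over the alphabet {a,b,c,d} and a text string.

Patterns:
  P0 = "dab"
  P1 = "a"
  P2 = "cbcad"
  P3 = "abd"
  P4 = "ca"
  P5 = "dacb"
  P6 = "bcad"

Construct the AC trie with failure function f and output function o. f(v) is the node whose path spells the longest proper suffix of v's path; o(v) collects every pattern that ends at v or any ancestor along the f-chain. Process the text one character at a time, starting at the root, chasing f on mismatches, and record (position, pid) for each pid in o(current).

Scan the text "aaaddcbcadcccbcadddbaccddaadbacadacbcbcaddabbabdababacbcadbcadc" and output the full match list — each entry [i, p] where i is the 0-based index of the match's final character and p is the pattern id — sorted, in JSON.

Construct AC machine:
Trie (insert patterns):
  0='ε' goto a→4 b→15 c→5 d→1
  1='d' goto a→2
  2='da' goto b→3 c→13
  3='dab' goto ·  [P0 ends]
  4='a' goto b→10  [P1 ends]
  5='c' goto a→12 b→6
  6='cb' goto c→7
  7='cbc' goto a→8
  8='cbca' goto d→9
  9='cbcad' goto ·  [P2 ends]
  10='ab' goto d→11
  11='abd' goto ·  [P3 ends]
  12='ca' goto ·  [P4 ends]
  13='dac' goto b→14
  14='dacb' goto ·  [P5 ends]
  15='b' goto c→16
  16='bc' goto a→17
  17='bca' goto d→18
  18='bcad' goto ·  [P6 ends]

Failure links (BFS by depth):
  fail(1) 'd': from fail(0)=0 chase 'd': 0 ⇒ 0;  out=∅∪out(0)=∅
  fail(4) 'a': from fail(0)=0 chase 'a': 0 ⇒ 0;  out={1}∪out(0)={1}
  fail(5) 'c': from fail(0)=0 chase 'c': 0 ⇒ 0;  out=∅∪out(0)=∅
  fail(15) 'b': from fail(0)=0 chase 'b': 0 ⇒ 0;  out=∅∪out(0)=∅
  fail(2) 'da': from fail(1)=0 chase 'a': 0 ⇒ 4;  out=∅∪out(4)={1}
  fail(6) 'cb': from fail(5)=0 chase 'b': 0 ⇒ 15;  out=∅∪out(15)=∅
  fail(10) 'ab': from fail(4)=0 chase 'b': 0 ⇒ 15;  out=∅∪out(15)=∅
  fail(12) 'ca': from fail(5)=0 chase 'a': 0 ⇒ 4;  out={4}∪out(4)={1,4}
  fail(16) 'bc': from fail(15)=0 chase 'c': 0 ⇒ 5;  out=∅∪out(5)=∅
  fail(3) 'dab': from fail(2)=4 chase 'b': 4 ⇒ 10;  out={0}∪out(10)={0}
  fail(7) 'cbc': from fail(6)=15 chase 'c': 15 ⇒ 16;  out=∅∪out(16)=∅
  fail(11) 'abd': from fail(10)=15 chase 'd': 15→0 ⇒ 1;  out={3}∪out(1)={3}
  fail(13) 'dac': from fail(2)=4 chase 'c': 4→0 ⇒ 5;  out=∅∪out(5)=∅
  fail(17) 'bca': from fail(16)=5 chase 'a': 5 ⇒ 12;  out=∅∪out(12)={1,4}
  fail(8) 'cbca': from fail(7)=16 chase 'a': 16 ⇒ 17;  out=∅∪out(17)={1,4}
  fail(14) 'dacb': from fail(13)=5 chase 'b': 5 ⇒ 6;  out={5}∪out(6)={5}
  fail(18) 'bcad': from fail(17)=12 chase 'd': 12→4→0 ⇒ 1;  out={6}∪out(1)={6}
  fail(9) 'cbcad': from fail(8)=17 chase 'd': 17 ⇒ 18;  out={2}∪out(18)={2,6}

Scan:
pos 0 'a': at 4  ** P1@[0:0]
pos 1 'a': at 4 (fail-walked)  ** P1@[1:1]
pos 2 'a': at 4 (fail-walked)  ** P1@[2:2]
pos 3 'd': at 1 (fail-walked)
pos 4 'd': at 1 (fail-walked)
pos 5 'c': at 5 (fail-walked)
pos 6 'b': at 6
pos 7 'c': at 7
pos 8 'a': at 8  ** P1@[8:8],P4@[7:8]
pos 9 'd': at 9  ** P2@[5:9],P6@[6:9]
pos 10 'c': at 5 (fail-walked)
pos 11 'c': at 5 (fail-walked)
pos 12 'c': at 5 (fail-walked)
pos 13 'b': at 6
pos 14 'c': at 7
pos 15 'a': at 8  ** P1@[15:15],P4@[14:15]
pos 16 'd': at 9  ** P2@[12:16],P6@[13:16]
pos 17 'd': at 1 (fail-walked)
pos 18 'd': at 1 (fail-walked)
pos 19 'b': at 15 (fail-walked)
pos 20 'a': at 4 (fail-walked)  ** P1@[20:20]
pos 21 'c': at 5 (fail-walked)
pos 22 'c': at 5 (fail-walked)
pos 23 'd': at 1 (fail-walked)
pos 24 'd': at 1 (fail-walked)
pos 25 'a': at 2  ** P1@[25:25]
pos 26 'a': at 4 (fail-walked)  ** P1@[26:26]
pos 27 'd': at 1 (fail-walked)
pos 28 'b': at 15 (fail-walked)
pos 29 'a': at 4 (fail-walked)  ** P1@[29:29]
pos 30 'c': at 5 (fail-walked)
pos 31 'a': at 12  ** P1@[31:31],P4@[30:31]
pos 32 'd': at 1 (fail-walked)
pos 33 'a': at 2  ** P1@[33:33]
pos 34 'c': at 13
pos 35 'b': at 14  ** P5@[32:35]
pos 36 'c': at 7 (fail-walked)
pos 37 'b': at 6 (fail-walked)
pos 38 'c': at 7
pos 39 'a': at 8  ** P1@[39:39],P4@[38:39]
pos 40 'd': at 9  ** P2@[36:40],P6@[37:40]
pos 41 'd': at 1 (fail-walked)
pos 42 'a': at 2  ** P1@[42:42]
pos 43 'b': at 3  ** P0@[41:43]
pos 44 'b': at 15 (fail-walked)
pos 45 'a': at 4 (fail-walked)  ** P1@[45:45]
pos 46 'b': at 10
pos 47 'd': at 11  ** P3@[45:47]
pos 48 'a': at 2 (fail-walked)  ** P1@[48:48]
pos 49 'b': at 3  ** P0@[47:49]
pos 50 'a': at 4 (fail-walked)  ** P1@[50:50]
pos 51 'b': at 10
pos 52 'a': at 4 (fail-walked)  ** P1@[52:52]
pos 53 'c': at 5 (fail-walked)
pos 54 'b': at 6
pos 55 'c': at 7
pos 56 'a': at 8  ** P1@[56:56],P4@[55:56]
pos 57 'd': at 9  ** P2@[53:57],P6@[54:57]
pos 58 'b': at 15 (fail-walked)
pos 59 'c': at 16
pos 60 'a': at 17  ** P1@[60:60],P4@[59:60]
pos 61 'd': at 18  ** P6@[58:61]
pos 62 'c': at 5 (fail-walked)

Matches: [[0,1],[1,1],[2,1],[8,1],[8,4],[9,2],[9,6],[15,1],[15,4],[16,2],[16,6],[20,1],[25,1],[26,1],[29,1],[31,1],[31,4],[33,1],[35,5],[39,1],[39,4],[40,2],[40,6],[42,1],[43,0],[45,1],[47,3],[48,1],[49,0],[50,1],[52,1],[56,1],[56,4],[57,2],[57,6],[60,1],[60,4],[61,6]]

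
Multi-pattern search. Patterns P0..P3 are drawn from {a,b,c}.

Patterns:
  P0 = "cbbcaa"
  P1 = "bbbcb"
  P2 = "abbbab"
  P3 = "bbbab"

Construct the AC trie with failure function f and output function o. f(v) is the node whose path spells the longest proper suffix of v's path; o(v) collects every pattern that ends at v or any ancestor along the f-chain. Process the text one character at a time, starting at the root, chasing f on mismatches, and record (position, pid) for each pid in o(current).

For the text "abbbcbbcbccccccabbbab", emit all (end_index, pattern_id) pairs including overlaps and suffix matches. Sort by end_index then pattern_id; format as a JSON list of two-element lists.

Build automaton:
Trie (insert patterns):
  0='ε' goto a→12 b→7 c→1
  1='c' goto b→2
  2='cb' goto b→3
  3='cbb' goto c→4
  4='cbbc' goto a→5
  5='cbbca' goto a→6
  6='cbbcaa' goto ·  [P0 ends]
  7='b' goto b→8
  8='bb' goto b→9
  9='bbb' goto a→18 c→10
  10='bbbc' goto b→11
  11='bbbcb' goto ·  [P1 ends]
  12='a' goto b→13
  13='ab' goto b→14
  14='abb' goto b→15
  15='abbb' goto a→16
  16='abbba' goto b→17
  17='abbbab' goto ·  [P2 ends]
  18='bbba' goto b→19
  19='bbbab' goto ·  [P3 ends]

BFS fail/out derivation:
  fail(1) 'c': from fail(0)=0 chase 'c': 0 ⇒ 0;  out=∅∪out(0)=∅
  fail(7) 'b': from fail(0)=0 chase 'b': 0 ⇒ 0;  out=∅∪out(0)=∅
  fail(12) 'a': from fail(0)=0 chase 'a': 0 ⇒ 0;  out=∅∪out(0)=∅
  fail(2) 'cb': from fail(1)=0 chase 'b': 0 ⇒ 7;  out=∅∪out(7)=∅
  fail(8) 'bb': from fail(7)=0 chase 'b': 0 ⇒ 7;  out=∅∪out(7)=∅
  fail(13) 'ab': from fail(12)=0 chase 'b': 0 ⇒ 7;  out=∅∪out(7)=∅
  fail(3) 'cbb': from fail(2)=7 chase 'b': 7 ⇒ 8;  out=∅∪out(8)=∅
  fail(9) 'bbb': from fail(8)=7 chase 'b': 7 ⇒ 8;  out=∅∪out(8)=∅
  fail(14) 'abb': from fail(13)=7 chase 'b': 7 ⇒ 8;  out=∅∪out(8)=∅
  fail(4) 'cbbc': from fail(3)=8 chase 'c': 8→7→0 ⇒ 1;  out=∅∪out(1)=∅
  fail(10) 'bbbc': from fail(9)=8 chase 'c': 8→7→0 ⇒ 1;  out=∅∪out(1)=∅
  fail(15) 'abbb': from fail(14)=8 chase 'b': 8 ⇒ 9;  out=∅∪out(9)=∅
  fail(18) 'bbba': from fail(9)=8 chase 'a': 8→7→0 ⇒ 12;  out=∅∪out(12)=∅
  fail(5) 'cbbca': from fail(4)=1 chase 'a': 1→0 ⇒ 12;  out=∅∪out(12)=∅
  fail(11) 'bbbcb': from fail(10)=1 chase 'b': 1 ⇒ 2;  out={1}∪out(2)={1}
  fail(16) 'abbba': from fail(15)=9 chase 'a': 9 ⇒ 18;  out=∅∪out(18)=∅
  fail(19) 'bbbab': from fail(18)=12 chase 'b': 12 ⇒ 13;  out={3}∪out(13)={3}
  fail(6) 'cbbcaa': from fail(5)=12 chase 'a': 12→0 ⇒ 12;  out={0}∪out(12)={0}
  fail(17) 'abbbab': from fail(16)=18 chase 'b': 18 ⇒ 19;  out={2}∪out(19)={2,3}

Scan:
i=0 'a': node 0→12
i=1 'b': node 12→13
i=2 'b': node 13→14
i=3 'b': node 14→15
i=4 'c': node 15→10 (fail-walked)
i=5 'b': node 10→11  → match P1@[1:5]
i=6 'b': node 11→3 (fail-walked)
i=7 'c': node 3→4
i=8 'b': node 4→2 (fail-walked)
i=9 'c': node 2→1 (fail-walked)
i=10 'c': node 1→1 (fail-walked)
i=11 'c': node 1→1 (fail-walked)
i=12 'c': node 1→1 (fail-walked)
i=13 'c': node 1→1 (fail-walked)
i=14 'c': node 1→1 (fail-walked)
i=15 'a': node 1→12 (fail-walked)
i=16 'b': node 12→13
i=17 'b': node 13→14
i=18 'b': node 14→15
i=19 'a': node 15→16
i=20 'b': node 16→17  → match P2@[15:20],P3@[16:20]

Matches: [[5,1],[20,2],[20,3]]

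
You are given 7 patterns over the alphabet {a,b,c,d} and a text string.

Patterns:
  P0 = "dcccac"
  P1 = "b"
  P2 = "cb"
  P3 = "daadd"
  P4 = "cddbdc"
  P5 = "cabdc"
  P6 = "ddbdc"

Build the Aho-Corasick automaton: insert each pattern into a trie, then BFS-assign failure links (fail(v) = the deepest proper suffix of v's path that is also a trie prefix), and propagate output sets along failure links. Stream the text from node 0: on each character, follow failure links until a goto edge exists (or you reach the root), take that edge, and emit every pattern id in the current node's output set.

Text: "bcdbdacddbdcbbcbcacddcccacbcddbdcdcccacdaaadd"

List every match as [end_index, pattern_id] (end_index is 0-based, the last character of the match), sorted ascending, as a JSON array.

Construct AC machine:
Trie nodes:
  0='ε' goto b→7 c→8 d→1
  1='d' goto a→10 c→2 d→23
  2='dc' goto c→3
  3='dcc' goto c→4
  4='dccc' goto a→5
  5='dccca' goto c→6
  6='dcccac' goto ·  [P0 ends]
  7='b' goto ·  [P1 ends]
  8='c' goto a→19 b→9 d→14
  9='cb' goto ·  [P2 ends]
  10='da' goto a→11
  11='daa' goto d→12
  12='daad' goto d→13
  13='daadd' goto ·  [P3 ends]
  14='cd' goto d→15
  15='cdd' goto b→16
  16='cddb' goto d→17
  17='cddbd' goto c→18
  18='cddbdc' goto ·  [P4 ends]
  19='ca' goto b→20
  20='cab' goto d→21
  21='cabd' goto c→22
  22='cabdc' goto ·  [P5 ends]
  23='dd' goto b→24
  24='ddb' goto d→25
  25='ddbd' goto c→26
  26='ddbdc' goto ·  [P6 ends]

Failure links (BFS by depth):
  n1('d'): parent n0 fail=0; on 'd' 0 → fail=0;  out ∅∪∅=∅
  n7('b'): parent n0 fail=0; on 'b' 0 → fail=0;  out {1}∪∅={1}
  n8('c'): parent n0 fail=0; on 'c' 0 → fail=0;  out ∅∪∅=∅
  n2('dc'): parent n1 fail=0; on 'c' 0 → fail=8;  out ∅∪∅=∅
  n9('cb'): parent n8 fail=0; on 'b' 0 → fail=7;  out {2}∪{1}={1,2}
  n10('da'): parent n1 fail=0; on 'a' 0 → fail=0;  out ∅∪∅=∅
  n14('cd'): parent n8 fail=0; on 'd' 0 → fail=1;  out ∅∪∅=∅
  n19('ca'): parent n8 fail=0; on 'a' 0 → fail=0;  out ∅∪∅=∅
  n23('dd'): parent n1 fail=0; on 'd' 0 → fail=1;  out ∅∪∅=∅
  n3('dcc'): parent n2 fail=8; on 'c' 8→0 → fail=8;  out ∅∪∅=∅
  n11('daa'): parent n10 fail=0; on 'a' 0 → fail=0;  out ∅∪∅=∅
  n15('cdd'): parent n14 fail=1; on 'd' 1 → fail=23;  out ∅∪∅=∅
  n20('cab'): parent n19 fail=0; on 'b' 0 → fail=7;  out ∅∪{1}={1}
  n24('ddb'): parent n23 fail=1; on 'b' 1→0 → fail=7;  out ∅∪{1}={1}
  n4('dccc'): parent n3 fail=8; on 'c' 8→0 → fail=8;  out ∅∪∅=∅
  n12('daad'): parent n11 fail=0; on 'd' 0 → fail=1;  out ∅∪∅=∅
  n16('cddb'): parent n15 fail=23; on 'b' 23 → fail=24;  out ∅∪{1}={1}
  n21('cabd'): parent n20 fail=7; on 'd' 7→0 → fail=1;  out ∅∪∅=∅
  n25('ddbd'): parent n24 fail=7; on 'd' 7→0 → fail=1;  out ∅∪∅=∅
  n5('dccca'): parent n4 fail=8; on 'a' 8 → fail=19;  out ∅∪∅=∅
  n13('daadd'): parent n12 fail=1; on 'd' 1 → fail=23;  out {3}∪∅={3}
  n17('cddbd'): parent n16 fail=24; on 'd' 24 → fail=25;  out ∅∪∅=∅
  n22('cabdc'): parent n21 fail=1; on 'c' 1 → fail=2;  out {5}∪∅={5}
  n26('ddbdc'): parent n25 fail=1; on 'c' 1 → fail=2;  out {6}∪∅={6}
  n6('dcccac'): parent n5 fail=19; on 'c' 19→0 → fail=8;  out {0}∪∅={0}
  n18('cddbdc'): parent n17 fail=25; on 'c' 25 → fail=26;  out {4}∪{6}={4,6}

Scan:
[0] read 'b'  n0⇒n7  → match P1@[0:0]
[1] read 'c'  n7⇒n8 ·f
[2] read 'd'  n8⇒n14
[3] read 'b'  n14⇒n7 ·f  → match P1@[3:3]
[4] read 'd'  n7⇒n1 ·f
[5] read 'a'  n1⇒n10
[6] read 'c'  n10⇒n8 ·f
[7] read 'd'  n8⇒n14
[8] read 'd'  n14⇒n15
[9] read 'b'  n15⇒n16  → match P1@[9:9]
[10] read 'd'  n16⇒n17
[11] read 'c'  n17⇒n18  → match P4@[6:11],P6@[7:11]
[12] read 'b'  n18⇒n9 ·f  → match P1@[12:12],P2@[11:12]
[13] read 'b'  n9⇒n7 ·f  → match P1@[13:13]
[14] read 'c'  n7⇒n8 ·f
[15] read 'b'  n8⇒n9  → match P1@[15:15],P2@[14:15]
[16] read 'c'  n9⇒n8 ·f
[17] read 'a'  n8⇒n19
[18] read 'c'  n19⇒n8 ·f
[19] read 'd'  n8⇒n14
[20] read 'd'  n14⇒n15
[21] read 'c'  n15⇒n2 ·f
[22] read 'c'  n2⇒n3
[23] read 'c'  n3⇒n4
[24] read 'a'  n4⇒n5
[25] read 'c'  n5⇒n6  → match P0@[20:25]
[26] read 'b'  n6⇒n9 ·f  → match P1@[26:26],P2@[25:26]
[27] read 'c'  n9⇒n8 ·f
[28] read 'd'  n8⇒n14
[29] read 'd'  n14⇒n15
[30] read 'b'  n15⇒n16  → match P1@[30:30]
[31] read 'd'  n16⇒n17
[32] read 'c'  n17⇒n18  → match P4@[27:32],P6@[28:32]
[33] read 'd'  n18⇒n14 ·f
[34] read 'c'  n14⇒n2 ·f
[35] read 'c'  n2⇒n3
[36] read 'c'  n3⇒n4
[37] read 'a'  n4⇒n5
[38] read 'c'  n5⇒n6  → match P0@[33:38]
[39] read 'd'  n6⇒n14 ·f
[40] read 'a'  n14⇒n10 ·f
[41] read 'a'  n10⇒n11
[42] read 'a'  n11⇒n0 ·f
[43] read 'd'  n0⇒n1
[44] read 'd'  n1⇒n23

All matches (sorted): [[0,1],[3,1],[9,1],[11,4],[11,6],[12,1],[12,2],[13,1],[15,1],[15,2],[25,0],[26,1],[26,2],[30,1],[32,4],[32,6],[38,0]]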